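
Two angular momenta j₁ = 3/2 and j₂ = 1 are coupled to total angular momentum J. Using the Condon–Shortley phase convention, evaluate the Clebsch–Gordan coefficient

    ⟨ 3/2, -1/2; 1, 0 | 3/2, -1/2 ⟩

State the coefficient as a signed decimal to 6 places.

-0.258199

triangle: 1!×2!×1!/5! = 2/120
(j±m)!: 1!×2!×1!×1!×1!×2! = 4
prefactor² = (2J+1)×Δ×N² = 4/15
  k=0: +1/(0!×1!×2!×1!×0!×0!) = 1/2
  k=1: −1/(1!×0!×1!×0!×1!×1!) = -1
Σ = -1/2  ⇒  CG² = 4/15×(-1/2)² = 1/15
CG = −√(1/15) = -0.258199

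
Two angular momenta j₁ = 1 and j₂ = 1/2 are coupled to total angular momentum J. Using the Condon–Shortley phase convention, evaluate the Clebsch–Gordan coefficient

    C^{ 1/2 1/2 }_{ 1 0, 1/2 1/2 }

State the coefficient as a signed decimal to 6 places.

−√(1/3) ≈ -0.577350

√[2·1!1!0!/3! · 1!1!1!0!1!0!] = √(1/3)
  +(−1)^1/∏(1,0,0,0,1,0)! = -1  (running -1)
⟨..|..⟩ = √(1/3)·(-1) = -0.577350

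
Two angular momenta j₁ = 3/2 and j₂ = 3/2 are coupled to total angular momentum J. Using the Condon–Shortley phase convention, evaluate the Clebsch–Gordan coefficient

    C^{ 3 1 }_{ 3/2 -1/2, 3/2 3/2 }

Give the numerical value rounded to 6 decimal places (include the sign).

√[7·0!3!3!/7! · 1!2!3!0!4!2!] = √(144/5)
  +(−1)^0/∏(0,0,2,3,1,0)! = 1/12  (running 1/12)
⟨..|..⟩ = √(144/5)·(1/12) = +0.447214

+√(1/5) ≈ +0.447214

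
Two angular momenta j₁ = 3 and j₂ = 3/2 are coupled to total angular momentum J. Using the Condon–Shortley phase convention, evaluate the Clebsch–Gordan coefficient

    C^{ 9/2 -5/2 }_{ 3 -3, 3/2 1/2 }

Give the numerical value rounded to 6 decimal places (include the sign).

+√(1/12) = +0.288675

j₁+j₂−J=0  J+j₁−j₂=6  J−j₁+j₂=3  j₁+j₂+J+1=10
(j₁±m₁, j₂±m₂, J±M) = (0,6,2,1,2,7)
P² = 172800
sum k=0..0:
  [0] +1/1440 = 1/1440
S = 1/1440
C² = P²·S² = 1/12 ; C = +0.288675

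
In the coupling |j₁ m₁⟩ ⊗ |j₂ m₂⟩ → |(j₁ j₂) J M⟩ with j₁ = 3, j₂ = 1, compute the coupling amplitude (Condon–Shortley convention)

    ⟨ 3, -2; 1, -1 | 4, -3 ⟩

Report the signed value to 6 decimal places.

+0.866025  (= +√(3/4))

triangle: 0!*6!*2!/9! = 1440/362880
(j±m)!: 1!*5!*0!*2!*1!*7! = 1209600
prefactor² = (2J+1)*Δ*N² = 43200
  k=0: +1/(0!*0!*5!*0!*1!*2!) = 1/240
Σ = 1/240  ⇒  CG² = 43200*1/240² = 3/4
CG = +√(3/4) = +0.866025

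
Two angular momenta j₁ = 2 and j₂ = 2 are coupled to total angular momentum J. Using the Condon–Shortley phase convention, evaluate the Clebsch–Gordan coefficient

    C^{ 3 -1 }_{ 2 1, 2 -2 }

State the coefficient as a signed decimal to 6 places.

+√(3/10) ≈ +0.547723

j₁+j₂−J=1  J+j₁−j₂=3  J−j₁+j₂=3  j₁+j₂+J+1=8
(j₁±m₁, j₂±m₂, J±M) = (3,1,0,4,2,4)
P² = 216/5
sum k=0..0:
  [0] +1/12 = 1/12
S = 1/12
C² = P²·S² = 3/10 ; C = +0.547723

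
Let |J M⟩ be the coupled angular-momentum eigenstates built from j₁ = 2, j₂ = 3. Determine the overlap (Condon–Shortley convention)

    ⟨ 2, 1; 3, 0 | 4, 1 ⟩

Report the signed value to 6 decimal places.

+0.462910

√[9·1!3!5!/10! · 3!1!3!3!5!3!] = √(1944/7)
  +(−1)^0/∏(0,1,1,3,2,2)! = 1/24  (running 1/24)
  +(−1)^1/∏(1,0,0,2,3,3)! = -1/72  (running 1/36)
⟨..|..⟩ = √(1944/7)·(1/36) = +0.462910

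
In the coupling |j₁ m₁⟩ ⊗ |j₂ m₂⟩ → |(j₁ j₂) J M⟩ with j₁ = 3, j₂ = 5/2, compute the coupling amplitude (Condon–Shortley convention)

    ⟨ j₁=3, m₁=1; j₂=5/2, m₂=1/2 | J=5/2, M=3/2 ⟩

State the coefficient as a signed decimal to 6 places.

triangle: 3!·3!·2!/9! = 72/362880
(j±m)!: 4!·2!·3!·2!·4!·1! = 13824
prefactor² = (2J+1)·Δ·N² = 576/35
  k=1: −1/(1!·2!·1!·2!·2!·0!) = -1/8
  k=2: +1/(2!·1!·0!·1!·3!·1!) = 1/12
Σ = -1/24  ⇒  CG² = 576/35·(-1/24)² = 1/35
CG = −√(1/35) = -0.169031

-0.169031  (= −√(1/35))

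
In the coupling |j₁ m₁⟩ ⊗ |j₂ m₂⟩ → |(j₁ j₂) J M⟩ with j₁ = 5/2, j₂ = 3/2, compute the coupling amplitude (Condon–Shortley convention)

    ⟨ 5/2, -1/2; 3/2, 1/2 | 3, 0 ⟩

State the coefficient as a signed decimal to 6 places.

triangle: 1!·4!·2!/8! = 48/40320
(j±m)!: 2!·3!·2!·1!·3!·3! = 864
prefactor² = (2J+1)·Δ·N² = 36/5
  k=0: +1/(0!·1!·3!·2!·1!·0!) = 1/12
  k=1: −1/(1!·0!·2!·1!·2!·1!) = -1/4
Σ = -1/6  ⇒  CG² = 36/5·(-1/6)² = 1/5
CG = −√(1/5) = -0.447214

−√(1/5) ≈ -0.447214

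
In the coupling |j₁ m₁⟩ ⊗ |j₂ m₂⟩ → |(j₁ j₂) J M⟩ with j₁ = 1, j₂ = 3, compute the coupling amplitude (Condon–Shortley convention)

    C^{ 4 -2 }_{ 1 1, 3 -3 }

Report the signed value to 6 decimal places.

√[9·0!2!6!/9! · 2!0!0!6!2!6!] = √(518400/7)
  +(−1)^0/∏(0,0,0,0,2,6)! = 1/1440  (running 1/1440)
⟨..|..⟩ = √(518400/7)·(1/1440) = +0.188982

+0.188982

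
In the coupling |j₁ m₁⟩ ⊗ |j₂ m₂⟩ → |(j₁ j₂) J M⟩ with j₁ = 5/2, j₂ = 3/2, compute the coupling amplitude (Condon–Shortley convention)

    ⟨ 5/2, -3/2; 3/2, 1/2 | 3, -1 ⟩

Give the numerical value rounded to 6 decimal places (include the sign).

-0.639010  (= −√(49/120))

√[7·1!4!2!/8! · 1!4!2!1!2!4!] = √(96/5)
  +(−1)^0/∏(0,1,4,2,0,0)! = 1/48  (running 1/48)
  +(−1)^1/∏(1,0,3,1,1,1)! = -1/6  (running -7/48)
⟨..|..⟩ = √(96/5)·(-7/48) = -0.639010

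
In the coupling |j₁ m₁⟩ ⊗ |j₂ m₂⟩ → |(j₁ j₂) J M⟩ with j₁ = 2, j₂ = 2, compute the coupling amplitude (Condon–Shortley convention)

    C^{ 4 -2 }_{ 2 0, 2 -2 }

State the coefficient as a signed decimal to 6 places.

√[9·0!4!4!/9! · 2!2!0!4!2!6!] = √(13824/7)
  +(−1)^0/∏(0,0,2,0,2,4)! = 1/96  (running 1/96)
⟨..|..⟩ = √(13824/7)·(1/96) = +0.462910

+0.462910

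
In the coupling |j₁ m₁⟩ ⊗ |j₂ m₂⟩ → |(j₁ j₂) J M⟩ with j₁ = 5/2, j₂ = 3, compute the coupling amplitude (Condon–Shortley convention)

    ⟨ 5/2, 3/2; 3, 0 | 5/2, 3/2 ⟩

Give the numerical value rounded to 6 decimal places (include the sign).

-0.483046

j₁+j₂−J=3  J+j₁−j₂=2  J−j₁+j₂=3  j₁+j₂+J+1=9
(j₁±m₁, j₂±m₂, J±M) = (4,1,3,3,4,1)
P² = 864/35
sum k=0..1:
  [0] +1/36 = 1/36
  [1] −1/8 = -1/8
S = -7/72
C² = P²·S² = 7/30 ; C = -0.483046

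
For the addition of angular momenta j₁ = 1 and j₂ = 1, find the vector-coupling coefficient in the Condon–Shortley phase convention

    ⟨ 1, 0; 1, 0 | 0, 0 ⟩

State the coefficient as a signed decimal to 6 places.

-0.577350  (= −√(1/3))

√[1·2!0!0!/3! · 1!1!1!1!0!0!] = √(1/3)
  +(−1)^1/∏(1,1,0,0,0,0)! = -1  (running -1)
⟨..|..⟩ = √(1/3)·(-1) = -0.577350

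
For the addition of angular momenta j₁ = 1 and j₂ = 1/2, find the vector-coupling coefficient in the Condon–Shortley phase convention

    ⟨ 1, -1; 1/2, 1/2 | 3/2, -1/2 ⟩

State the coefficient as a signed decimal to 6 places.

+√(1/3) = +0.577350

√[4·0!2!1!/4! · 0!2!1!0!1!2!] = √(4/3)
  +(−1)^0/∏(0,0,2,1,0,0)! = 1/2  (running 1/2)
⟨..|..⟩ = √(4/3)·(1/2) = +0.577350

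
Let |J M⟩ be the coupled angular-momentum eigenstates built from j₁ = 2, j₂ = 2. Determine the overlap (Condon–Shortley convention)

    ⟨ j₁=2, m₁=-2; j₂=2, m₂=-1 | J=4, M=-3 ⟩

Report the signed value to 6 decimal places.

j₁+j₂−J=0  J+j₁−j₂=4  J−j₁+j₂=4  j₁+j₂+J+1=9
(j₁±m₁, j₂±m₂, J±M) = (0,4,1,3,1,7)
P² = 10368
sum k=0..0:
  [0] +1/144 = 1/144
S = 1/144
C² = P²·S² = 1/2 ; C = +0.707107

+0.707107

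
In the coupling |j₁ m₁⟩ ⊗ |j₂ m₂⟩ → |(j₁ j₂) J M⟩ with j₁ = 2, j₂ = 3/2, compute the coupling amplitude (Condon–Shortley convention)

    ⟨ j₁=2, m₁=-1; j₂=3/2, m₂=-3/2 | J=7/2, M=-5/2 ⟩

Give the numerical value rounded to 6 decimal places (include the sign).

+√(4/7) ≈ +0.755929

√[8·0!4!3!/8! · 1!3!0!3!1!6!] = √(5184/7)
  +(−1)^0/∏(0,0,3,0,1,3)! = 1/36  (running 1/36)
⟨..|..⟩ = √(5184/7)·(1/36) = +0.755929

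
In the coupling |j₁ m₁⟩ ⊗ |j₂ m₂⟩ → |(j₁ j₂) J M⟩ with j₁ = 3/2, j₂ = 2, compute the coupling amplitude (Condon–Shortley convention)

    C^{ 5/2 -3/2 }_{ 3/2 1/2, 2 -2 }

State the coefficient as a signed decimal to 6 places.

triangle: 1!×2!×3!/7! = 12/5040
(j±m)!: 2!×1!×0!×4!×1!×4! = 1152
prefactor² = (2J+1)×Δ×N² = 576/35
  k=0: +1/(0!×1!×1!×0!×1!×3!) = 1/6
Σ = 1/6  ⇒  CG² = 576/35×1/6² = 16/35
CG = +√(16/35) = +0.676123

+√(16/35) ≈ +0.676123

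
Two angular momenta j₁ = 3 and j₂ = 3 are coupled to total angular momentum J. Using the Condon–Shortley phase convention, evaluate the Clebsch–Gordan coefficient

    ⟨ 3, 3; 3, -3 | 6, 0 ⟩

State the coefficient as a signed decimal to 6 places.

+√(1/924) ≈ +0.032898

j₁+j₂−J=0  J+j₁−j₂=6  J−j₁+j₂=6  j₁+j₂+J+1=13
(j₁±m₁, j₂±m₂, J±M) = (6,0,0,6,6,6)
P² = 22394880000/77
sum k=0..0:
  [0] +1/518400 = 1/518400
S = 1/518400
C² = P²·S² = 1/924 ; C = +0.032898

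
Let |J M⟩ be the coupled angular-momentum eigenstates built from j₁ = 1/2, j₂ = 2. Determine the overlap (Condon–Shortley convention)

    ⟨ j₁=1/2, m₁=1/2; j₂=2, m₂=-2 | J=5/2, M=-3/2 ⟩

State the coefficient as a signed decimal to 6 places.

j₁+j₂−J=0  J+j₁−j₂=1  J−j₁+j₂=4  j₁+j₂+J+1=6
(j₁±m₁, j₂±m₂, J±M) = (1,0,0,4,1,4)
P² = 576/5
sum k=0..0:
  [0] +1/24 = 1/24
S = 1/24
C² = P²·S² = 1/5 ; C = +0.447214

+0.447214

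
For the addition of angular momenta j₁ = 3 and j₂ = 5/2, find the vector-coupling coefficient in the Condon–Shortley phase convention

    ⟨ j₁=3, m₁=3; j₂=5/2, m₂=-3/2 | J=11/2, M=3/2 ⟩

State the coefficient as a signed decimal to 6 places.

+√(1/66) ≈ +0.123091

triangle: 0!*6!*5!/12! = 86400/479001600
(j±m)!: 6!*0!*1!*4!*7!*4! = 2090188800
prefactor² = (2J+1)*Δ*N² = 49766400/11
  k=0: +1/(0!*0!*0!*1!*6!*4!) = 1/17280
Σ = 1/17280  ⇒  CG² = 49766400/11*1/17280² = 1/66
CG = +√(1/66) = +0.123091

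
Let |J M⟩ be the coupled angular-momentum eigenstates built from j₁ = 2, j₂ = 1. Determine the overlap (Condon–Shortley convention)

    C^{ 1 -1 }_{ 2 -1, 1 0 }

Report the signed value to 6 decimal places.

j₁+j₂−J=2  J+j₁−j₂=2  J−j₁+j₂=0  j₁+j₂+J+1=5
(j₁±m₁, j₂±m₂, J±M) = (1,3,1,1,0,2)
P² = 6/5
sum k=1..1:
  [1] −1/2 = -1/2
S = -1/2
C² = P²·S² = 3/10 ; C = -0.547723

−√(3/10) = -0.547723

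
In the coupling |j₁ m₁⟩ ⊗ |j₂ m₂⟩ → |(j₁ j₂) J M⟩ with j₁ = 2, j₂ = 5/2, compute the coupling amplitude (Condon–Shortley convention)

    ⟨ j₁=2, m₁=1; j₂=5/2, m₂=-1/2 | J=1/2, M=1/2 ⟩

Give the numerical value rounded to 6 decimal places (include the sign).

j₁+j₂−J=4  J+j₁−j₂=0  J−j₁+j₂=1  j₁+j₂+J+1=6
(j₁±m₁, j₂±m₂, J±M) = (3,1,2,3,1,0)
P² = 24/5
sum k=1..1:
  [1] −1/6 = -1/6
S = -1/6
C² = P²·S² = 2/15 ; C = -0.365148

−√(2/15) = -0.365148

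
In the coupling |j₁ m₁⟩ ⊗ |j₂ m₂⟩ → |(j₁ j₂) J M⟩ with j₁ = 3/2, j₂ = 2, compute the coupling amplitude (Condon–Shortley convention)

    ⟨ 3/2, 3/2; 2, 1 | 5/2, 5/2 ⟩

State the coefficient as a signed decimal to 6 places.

j₁+j₂−J=1  J+j₁−j₂=2  J−j₁+j₂=3  j₁+j₂+J+1=7
(j₁±m₁, j₂±m₂, J±M) = (3,0,3,1,5,0)
P² = 432/7
sum k=0..0:
  [0] +1/12 = 1/12
S = 1/12
C² = P²·S² = 3/7 ; C = +0.654654

+0.654654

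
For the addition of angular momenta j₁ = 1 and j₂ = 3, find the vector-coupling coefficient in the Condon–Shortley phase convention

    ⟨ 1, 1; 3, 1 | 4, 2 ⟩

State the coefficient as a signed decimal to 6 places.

√[9·0!2!6!/9! · 2!0!4!2!6!2!] = √(34560/7)
  +(−1)^0/∏(0,0,0,4,2,2)! = 1/96  (running 1/96)
⟨..|..⟩ = √(34560/7)·(1/96) = +0.731925

+√(15/28) ≈ +0.731925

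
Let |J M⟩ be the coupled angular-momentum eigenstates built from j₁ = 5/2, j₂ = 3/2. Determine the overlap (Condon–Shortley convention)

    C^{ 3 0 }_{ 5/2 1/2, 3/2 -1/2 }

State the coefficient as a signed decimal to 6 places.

√[7·1!4!2!/8! · 3!2!1!2!3!3!] = √(36/5)
  +(−1)^0/∏(0,1,2,1,2,1)! = 1/4  (running 1/4)
  +(−1)^1/∏(1,0,1,0,3,2)! = -1/12  (running 1/6)
⟨..|..⟩ = √(36/5)·(1/6) = +0.447214

+√(1/5) = +0.447214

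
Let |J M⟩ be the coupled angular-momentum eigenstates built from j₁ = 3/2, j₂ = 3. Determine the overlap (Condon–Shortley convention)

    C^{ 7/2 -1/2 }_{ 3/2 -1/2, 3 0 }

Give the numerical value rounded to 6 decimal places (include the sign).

−√(2/21) = -0.308607

j₁+j₂−J=1  J+j₁−j₂=2  J−j₁+j₂=5  j₁+j₂+J+1=9
(j₁±m₁, j₂±m₂, J±M) = (1,2,3,3,3,4)
P² = 384/7
sum k=0..1:
  [0] +1/24 = 1/24
  [1] −1/12 = -1/12
S = -1/24
C² = P²·S² = 2/21 ; C = -0.308607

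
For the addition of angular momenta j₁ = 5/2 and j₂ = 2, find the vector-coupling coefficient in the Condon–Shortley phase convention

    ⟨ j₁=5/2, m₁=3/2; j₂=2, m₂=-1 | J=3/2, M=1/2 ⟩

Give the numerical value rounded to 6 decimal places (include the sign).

−√(2/105) ≈ -0.138013

√[4·3!2!1!/7! · 4!1!1!3!2!1!] = √(96/35)
  +(−1)^0/∏(0,3,1,1,1,0)! = 1/6  (running 1/6)
  +(−1)^1/∏(1,2,0,0,2,1)! = -1/4  (running -1/12)
⟨..|..⟩ = √(96/35)·(-1/12) = -0.138013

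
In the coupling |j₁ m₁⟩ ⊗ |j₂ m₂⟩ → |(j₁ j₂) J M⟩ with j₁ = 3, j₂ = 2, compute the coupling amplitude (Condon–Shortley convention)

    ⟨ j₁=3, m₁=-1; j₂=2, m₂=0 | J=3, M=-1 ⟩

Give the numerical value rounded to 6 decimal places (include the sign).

−√(3/20) = -0.387298

triangle: 2!*4!*2!/9! = 96/362880
(j±m)!: 2!*4!*2!*2!*2!*4! = 9216
prefactor² = (2J+1)*Δ*N² = 256/15
  k=0: +1/(0!*2!*4!*2!*0!*0!) = 1/96
  k=1: −1/(1!*1!*3!*1!*1!*1!) = -1/6
  k=2: +1/(2!*0!*2!*0!*2!*2!) = 1/16
Σ = -3/32  ⇒  CG² = 256/15*(-3/32)² = 3/20
CG = −√(3/20) = -0.387298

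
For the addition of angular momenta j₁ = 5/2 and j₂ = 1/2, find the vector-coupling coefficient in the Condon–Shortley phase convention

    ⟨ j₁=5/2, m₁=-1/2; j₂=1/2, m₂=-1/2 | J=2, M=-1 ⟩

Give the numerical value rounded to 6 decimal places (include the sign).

triangle: 1!*4!*0!/6! = 24/720
(j±m)!: 2!*3!*0!*1!*1!*3! = 72
prefactor² = (2J+1)*Δ*N² = 12
  k=0: +1/(0!*1!*3!*0!*1!*0!) = 1/6
Σ = 1/6  ⇒  CG² = 12*1/6² = 1/3
CG = +√(1/3) = +0.577350

+√(1/3) = +0.577350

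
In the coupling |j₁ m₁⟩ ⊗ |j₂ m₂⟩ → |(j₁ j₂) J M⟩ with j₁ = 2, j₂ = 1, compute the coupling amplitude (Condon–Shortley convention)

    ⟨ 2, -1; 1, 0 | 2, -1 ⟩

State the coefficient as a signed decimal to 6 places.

j₁+j₂−J=1  J+j₁−j₂=3  J−j₁+j₂=1  j₁+j₂+J+1=6
(j₁±m₁, j₂±m₂, J±M) = (1,3,1,1,1,3)
P² = 3/2
sum k=0..1:
  [0] +1/6 = 1/6
  [1] −1/2 = -1/2
S = -1/3
C² = P²·S² = 1/6 ; C = -0.408248

−√(1/6) ≈ -0.408248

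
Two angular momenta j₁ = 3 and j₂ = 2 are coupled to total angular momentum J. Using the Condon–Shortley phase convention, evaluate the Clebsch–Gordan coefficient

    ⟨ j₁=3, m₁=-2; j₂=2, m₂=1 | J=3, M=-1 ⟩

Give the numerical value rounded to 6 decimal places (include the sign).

√[7·2!4!2!/9! · 1!5!3!1!2!4!] = √(64)
  +(−1)^1/∏(1,1,4,2,0,0)! = -1/48  (running -1/48)
  +(−1)^2/∏(2,0,3,1,1,1)! = 1/12  (running 1/16)
⟨..|..⟩ = √(64)·(1/16) = +0.500000

+0.500000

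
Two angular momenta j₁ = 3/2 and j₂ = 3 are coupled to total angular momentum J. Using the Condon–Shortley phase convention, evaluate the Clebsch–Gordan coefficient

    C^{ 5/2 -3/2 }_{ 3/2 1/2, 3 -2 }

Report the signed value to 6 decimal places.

triangle: 2!·1!·4!/8! = 48/40320
(j±m)!: 2!·1!·1!·5!·1!·4! = 5760
prefactor² = (2J+1)·Δ·N² = 288/7
  k=0: +1/(0!·2!·1!·1!·0!·3!) = 1/12
  k=1: −1/(1!·1!·0!·0!·1!·4!) = -1/24
Σ = 1/24  ⇒  CG² = 288/7·1/24² = 1/14
CG = +√(1/14) = +0.267261

+√(1/14) = +0.267261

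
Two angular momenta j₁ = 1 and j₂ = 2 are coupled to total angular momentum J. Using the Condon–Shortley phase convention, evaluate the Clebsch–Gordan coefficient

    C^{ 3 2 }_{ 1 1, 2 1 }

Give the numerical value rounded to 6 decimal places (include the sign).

√[7·0!2!4!/7! · 2!0!3!1!5!1!] = √(96)
  +(−1)^0/∏(0,0,0,3,2,1)! = 1/12  (running 1/12)
⟨..|..⟩ = √(96)·(1/12) = +0.816497

+0.816497  (= +√(2/3))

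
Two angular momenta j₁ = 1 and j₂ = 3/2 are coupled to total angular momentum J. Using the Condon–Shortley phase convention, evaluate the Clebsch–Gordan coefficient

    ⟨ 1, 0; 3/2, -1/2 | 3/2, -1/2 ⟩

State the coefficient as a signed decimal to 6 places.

triangle: 1!*1!*2!/5! = 2/120
(j±m)!: 1!*1!*1!*2!*1!*2! = 4
prefactor² = (2J+1)*Δ*N² = 4/15
  k=0: +1/(0!*1!*1!*1!*0!*1!) = 1
  k=1: −1/(1!*0!*0!*0!*1!*2!) = -1/2
Σ = 1/2  ⇒  CG² = 4/15*1/2² = 1/15
CG = +√(1/15) = +0.258199

+0.258199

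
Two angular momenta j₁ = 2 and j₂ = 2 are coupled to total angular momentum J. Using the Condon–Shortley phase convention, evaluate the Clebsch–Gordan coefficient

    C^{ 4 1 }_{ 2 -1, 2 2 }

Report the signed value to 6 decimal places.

+√(1/14) ≈ +0.267261

√[9·0!4!4!/9! · 1!3!4!0!5!3!] = √(10368/7)
  +(−1)^0/∏(0,0,3,4,1,0)! = 1/144  (running 1/144)
⟨..|..⟩ = √(10368/7)·(1/144) = +0.267261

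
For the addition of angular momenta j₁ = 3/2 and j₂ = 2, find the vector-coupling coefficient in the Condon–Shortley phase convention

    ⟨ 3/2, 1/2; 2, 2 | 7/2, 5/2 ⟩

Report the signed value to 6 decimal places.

+√(3/7) = +0.654654

√[8·0!3!4!/8! · 2!1!4!0!6!1!] = √(6912/7)
  +(−1)^0/∏(0,0,1,4,2,0)! = 1/48  (running 1/48)
⟨..|..⟩ = √(6912/7)·(1/48) = +0.654654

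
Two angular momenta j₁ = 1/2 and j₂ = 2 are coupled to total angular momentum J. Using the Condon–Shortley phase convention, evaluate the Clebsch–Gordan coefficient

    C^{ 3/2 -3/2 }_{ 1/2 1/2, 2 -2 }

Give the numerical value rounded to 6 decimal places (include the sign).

+√(4/5) ≈ +0.894427

j₁+j₂−J=1  J+j₁−j₂=0  J−j₁+j₂=3  j₁+j₂+J+1=5
(j₁±m₁, j₂±m₂, J±M) = (1,0,0,4,0,3)
P² = 144/5
sum k=0..0:
  [0] +1/6 = 1/6
S = 1/6
C² = P²·S² = 4/5 ; C = +0.894427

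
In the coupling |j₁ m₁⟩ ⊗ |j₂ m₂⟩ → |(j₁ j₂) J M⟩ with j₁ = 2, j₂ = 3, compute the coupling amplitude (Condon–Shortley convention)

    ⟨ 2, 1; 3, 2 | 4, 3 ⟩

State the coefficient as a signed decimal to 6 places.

j₁+j₂−J=1  J+j₁−j₂=3  J−j₁+j₂=5  j₁+j₂+J+1=10
(j₁±m₁, j₂±m₂, J±M) = (3,1,5,1,7,1)
P² = 6480
sum k=0..1:
  [0] +1/240 = 1/240
  [1] −1/144 = -1/144
S = -1/360
C² = P²·S² = 1/20 ; C = -0.223607

-0.223607  (= −√(1/20))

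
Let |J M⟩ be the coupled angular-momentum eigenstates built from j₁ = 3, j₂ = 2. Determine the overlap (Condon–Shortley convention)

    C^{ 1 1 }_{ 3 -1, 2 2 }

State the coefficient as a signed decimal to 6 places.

j₁+j₂−J=4  J+j₁−j₂=2  J−j₁+j₂=0  j₁+j₂+J+1=7
(j₁±m₁, j₂±m₂, J±M) = (2,4,4,0,2,0)
P² = 2304/35
sum k=4..4:
  [4] +1/48 = 1/48
S = 1/48
C² = P²·S² = 1/35 ; C = +0.169031

+√(1/35) = +0.169031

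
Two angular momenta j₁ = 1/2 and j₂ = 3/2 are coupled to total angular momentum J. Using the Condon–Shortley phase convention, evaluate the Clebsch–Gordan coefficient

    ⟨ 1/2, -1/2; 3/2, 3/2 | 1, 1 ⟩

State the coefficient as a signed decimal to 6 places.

-0.866025  (= −√(3/4))

triangle: 1!·0!·2!/4! = 2/24
(j±m)!: 0!·1!·3!·0!·2!·0! = 12
prefactor² = (2J+1)·Δ·N² = 3
  k=1: −1/(1!·0!·0!·2!·0!·0!) = -1/2
Σ = -1/2  ⇒  CG² = 3·(-1/2)² = 3/4
CG = −√(3/4) = -0.866025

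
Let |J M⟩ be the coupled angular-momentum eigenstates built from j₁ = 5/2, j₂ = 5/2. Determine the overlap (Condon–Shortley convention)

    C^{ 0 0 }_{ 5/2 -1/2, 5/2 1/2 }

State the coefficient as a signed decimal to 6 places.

j₁+j₂−J=5  J+j₁−j₂=0  J−j₁+j₂=0  j₁+j₂+J+1=6
(j₁±m₁, j₂±m₂, J±M) = (2,3,3,2,0,0)
P² = 24
sum k=3..3:
  [3] −1/12 = -1/12
S = -1/12
C² = P²·S² = 1/6 ; C = -0.408248

-0.408248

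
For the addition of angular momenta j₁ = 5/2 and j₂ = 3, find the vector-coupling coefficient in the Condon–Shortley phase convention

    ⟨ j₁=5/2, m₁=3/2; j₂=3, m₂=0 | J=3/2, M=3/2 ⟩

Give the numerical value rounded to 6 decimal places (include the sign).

-0.414039  (= −√(6/35))

√[4·4!1!2!/8! · 4!1!3!3!3!0!] = √(864/35)
  +(−1)^1/∏(1,3,0,2,1,0)! = -1/12  (running -1/12)
⟨..|..⟩ = √(864/35)·(-1/12) = -0.414039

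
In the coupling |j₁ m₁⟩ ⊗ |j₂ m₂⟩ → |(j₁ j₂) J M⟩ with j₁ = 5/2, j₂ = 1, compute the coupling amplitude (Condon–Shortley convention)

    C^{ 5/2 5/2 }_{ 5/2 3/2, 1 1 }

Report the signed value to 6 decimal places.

triangle: 1!*4!*1!/7! = 24/5040
(j±m)!: 4!*1!*2!*0!*5!*0! = 5760
prefactor² = (2J+1)*Δ*N² = 1152/7
  k=1: −1/(1!*0!*0!*1!*4!*0!) = -1/24
Σ = -1/24  ⇒  CG² = 1152/7*(-1/24)² = 2/7
CG = −√(2/7) = -0.534522

-0.534522  (= −√(2/7))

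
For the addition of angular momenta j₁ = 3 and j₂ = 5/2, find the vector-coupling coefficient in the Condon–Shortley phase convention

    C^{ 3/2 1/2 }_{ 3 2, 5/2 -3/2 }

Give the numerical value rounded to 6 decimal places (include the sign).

j₁+j₂−J=4  J+j₁−j₂=2  J−j₁+j₂=1  j₁+j₂+J+1=8
(j₁±m₁, j₂±m₂, J±M) = (5,1,1,4,2,1)
P² = 192/7
sum k=0..1:
  [0] +1/24 = 1/24
  [1] −1/12 = -1/12
S = -1/24
C² = P²·S² = 1/21 ; C = -0.218218

−√(1/21) ≈ -0.218218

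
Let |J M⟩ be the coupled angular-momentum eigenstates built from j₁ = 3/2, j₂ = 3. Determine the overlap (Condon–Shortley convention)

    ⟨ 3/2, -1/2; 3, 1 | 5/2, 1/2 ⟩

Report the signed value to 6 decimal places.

√[6·2!1!4!/8! · 1!2!4!2!3!2!] = √(288/35)
  +(−1)^1/∏(1,1,1,3,0,1)! = -1/6  (running -1/6)
  +(−1)^2/∏(2,0,0,2,1,2)! = 1/8  (running -1/24)
⟨..|..⟩ = √(288/35)·(-1/24) = -0.119523

-0.119523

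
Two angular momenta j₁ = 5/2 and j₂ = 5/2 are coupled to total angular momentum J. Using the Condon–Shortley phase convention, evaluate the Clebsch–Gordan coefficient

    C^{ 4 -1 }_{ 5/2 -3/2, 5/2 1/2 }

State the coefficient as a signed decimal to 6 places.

triangle: 1!*4!*4!/10! = 576/3628800
(j±m)!: 1!*4!*3!*2!*3!*5! = 207360
prefactor² = (2J+1)*Δ*N² = 10368/35
  k=0: +1/(0!*1!*4!*3!*0!*1!) = 1/144
  k=1: −1/(1!*0!*3!*2!*1!*2!) = -1/24
Σ = -5/144  ⇒  CG² = 10368/35*(-5/144)² = 5/14
CG = −√(5/14) = -0.597614

-0.597614  (= −√(5/14))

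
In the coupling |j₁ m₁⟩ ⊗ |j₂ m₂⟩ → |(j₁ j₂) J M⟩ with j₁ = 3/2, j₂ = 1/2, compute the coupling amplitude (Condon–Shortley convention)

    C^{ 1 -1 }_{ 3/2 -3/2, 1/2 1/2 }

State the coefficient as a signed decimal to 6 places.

−√(3/4) ≈ -0.866025

triangle: 1!·2!·0!/4! = 2/24
(j±m)!: 0!·3!·1!·0!·0!·2! = 12
prefactor² = (2J+1)·Δ·N² = 3
  k=1: −1/(1!·0!·2!·0!·0!·0!) = -1/2
Σ = -1/2  ⇒  CG² = 3·(-1/2)² = 3/4
CG = −√(3/4) = -0.866025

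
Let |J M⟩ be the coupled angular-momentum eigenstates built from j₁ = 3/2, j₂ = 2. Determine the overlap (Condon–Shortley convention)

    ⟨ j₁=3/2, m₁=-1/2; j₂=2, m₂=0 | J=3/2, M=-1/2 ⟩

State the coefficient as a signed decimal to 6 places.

√[4·2!1!2!/6! · 1!2!2!2!1!2!] = √(16/45)
  +(−1)^1/∏(1,1,1,1,0,1)! = -1  (running -1)
  +(−1)^2/∏(2,0,0,0,1,2)! = 1/4  (running -3/4)
⟨..|..⟩ = √(16/45)·(-3/4) = -0.447214

-0.447214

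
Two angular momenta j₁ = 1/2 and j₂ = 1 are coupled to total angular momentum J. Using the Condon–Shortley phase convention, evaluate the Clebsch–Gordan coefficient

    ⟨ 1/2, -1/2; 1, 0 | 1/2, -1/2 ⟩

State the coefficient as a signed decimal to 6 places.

−√(1/3) ≈ -0.577350

√[2·1!0!1!/3! · 0!1!1!1!0!1!] = √(1/3)
  +(−1)^1/∏(1,0,0,0,0,1)! = -1  (running -1)
⟨..|..⟩ = √(1/3)·(-1) = -0.577350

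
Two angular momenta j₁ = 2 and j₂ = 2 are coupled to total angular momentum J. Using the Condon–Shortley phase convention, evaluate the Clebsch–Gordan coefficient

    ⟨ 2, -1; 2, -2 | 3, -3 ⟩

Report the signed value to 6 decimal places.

√[7·1!3!3!/8! · 1!3!0!4!0!6!] = √(648)
  +(−1)^0/∏(0,1,3,0,0,3)! = 1/36  (running 1/36)
⟨..|..⟩ = √(648)·(1/36) = +0.707107

+0.707107  (= +√(1/2))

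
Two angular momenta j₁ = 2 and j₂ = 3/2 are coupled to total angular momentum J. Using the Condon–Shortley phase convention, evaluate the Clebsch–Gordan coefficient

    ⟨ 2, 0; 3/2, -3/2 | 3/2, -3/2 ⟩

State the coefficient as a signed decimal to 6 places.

+0.447214  (= +√(1/5))

√[4·2!2!1!/6! · 2!2!0!3!0!3!] = √(16/5)
  +(−1)^0/∏(0,2,2,0,0,1)! = 1/4  (running 1/4)
⟨..|..⟩ = √(16/5)·(1/4) = +0.447214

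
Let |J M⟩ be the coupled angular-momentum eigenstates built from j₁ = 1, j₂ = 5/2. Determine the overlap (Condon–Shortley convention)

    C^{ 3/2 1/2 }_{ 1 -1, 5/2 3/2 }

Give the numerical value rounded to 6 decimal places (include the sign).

+0.632456  (= +√(2/5))

j₁+j₂−J=2  J+j₁−j₂=0  J−j₁+j₂=3  j₁+j₂+J+1=6
(j₁±m₁, j₂±m₂, J±M) = (0,2,4,1,2,1)
P² = 32/5
sum k=2..2:
  [2] +1/4 = 1/4
S = 1/4
C² = P²·S² = 2/5 ; C = +0.632456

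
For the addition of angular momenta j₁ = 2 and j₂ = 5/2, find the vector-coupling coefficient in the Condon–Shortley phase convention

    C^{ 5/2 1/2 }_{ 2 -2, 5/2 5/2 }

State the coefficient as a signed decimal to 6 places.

j₁+j₂−J=2  J+j₁−j₂=2  J−j₁+j₂=3  j₁+j₂+J+1=8
(j₁±m₁, j₂±m₂, J±M) = (0,4,5,0,3,2)
P² = 864/7
sum k=2..2:
  [2] +1/24 = 1/24
S = 1/24
C² = P²·S² = 3/14 ; C = +0.462910

+√(3/14) = +0.462910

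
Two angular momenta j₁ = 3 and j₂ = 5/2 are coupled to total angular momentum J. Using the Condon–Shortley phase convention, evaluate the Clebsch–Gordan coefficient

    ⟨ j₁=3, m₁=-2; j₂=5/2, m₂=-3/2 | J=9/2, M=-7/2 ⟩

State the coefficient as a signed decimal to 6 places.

−√(1/99) ≈ -0.100504

√[10·1!5!4!/11! · 1!5!1!4!1!8!] = √(921600/11)
  +(−1)^0/∏(0,1,5,1,0,3)! = 1/720  (running 1/720)
  +(−1)^1/∏(1,0,4,0,1,4)! = -1/576  (running -1/2880)
⟨..|..⟩ = √(921600/11)·(-1/2880) = -0.100504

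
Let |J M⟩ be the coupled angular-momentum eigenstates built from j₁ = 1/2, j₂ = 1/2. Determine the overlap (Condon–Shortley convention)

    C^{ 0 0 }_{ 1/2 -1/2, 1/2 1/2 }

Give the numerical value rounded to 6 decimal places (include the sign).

-0.707107  (= −√(1/2))

triangle: 1!·0!·0!/2! = 1/2
(j±m)!: 0!·1!·1!·0!·0!·0! = 1
prefactor² = (2J+1)·Δ·N² = 1/2
  k=1: −1/(1!·0!·0!·0!·0!·0!) = -1
Σ = -1  ⇒  CG² = 1/2·(-1)² = 1/2
CG = −√(1/2) = -0.707107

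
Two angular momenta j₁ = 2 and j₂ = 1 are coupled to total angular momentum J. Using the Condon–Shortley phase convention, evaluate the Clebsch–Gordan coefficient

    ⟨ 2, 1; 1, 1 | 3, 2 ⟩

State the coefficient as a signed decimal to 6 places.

√[7·0!4!2!/7! · 3!1!2!0!5!1!] = √(96)
  +(−1)^0/∏(0,0,1,2,3,0)! = 1/12  (running 1/12)
⟨..|..⟩ = √(96)·(1/12) = +0.816497

+√(2/3) ≈ +0.816497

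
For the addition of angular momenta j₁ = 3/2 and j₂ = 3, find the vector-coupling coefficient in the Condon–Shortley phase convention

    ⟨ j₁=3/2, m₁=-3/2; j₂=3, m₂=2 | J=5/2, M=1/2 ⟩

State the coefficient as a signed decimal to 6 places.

+√(3/7) = +0.654654

triangle: 2!·1!·4!/8! = 48/40320
(j±m)!: 0!·3!·5!·1!·3!·2! = 8640
prefactor² = (2J+1)·Δ·N² = 432/7
  k=2: +1/(2!·0!·1!·3!·0!·1!) = 1/12
Σ = 1/12  ⇒  CG² = 432/7·1/12² = 3/7
CG = +√(3/7) = +0.654654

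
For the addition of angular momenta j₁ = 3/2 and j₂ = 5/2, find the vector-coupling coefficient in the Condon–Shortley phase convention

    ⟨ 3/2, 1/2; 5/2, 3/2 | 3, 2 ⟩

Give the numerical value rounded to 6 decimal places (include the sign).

−√(1/12) ≈ -0.288675

triangle: 1!*2!*4!/8! = 48/40320
(j±m)!: 2!*1!*4!*1!*5!*1! = 5760
prefactor² = (2J+1)*Δ*N² = 48
  k=0: +1/(0!*1!*1!*4!*1!*0!) = 1/24
  k=1: −1/(1!*0!*0!*3!*2!*1!) = -1/12
Σ = -1/24  ⇒  CG² = 48*(-1/24)² = 1/12
CG = −√(1/12) = -0.288675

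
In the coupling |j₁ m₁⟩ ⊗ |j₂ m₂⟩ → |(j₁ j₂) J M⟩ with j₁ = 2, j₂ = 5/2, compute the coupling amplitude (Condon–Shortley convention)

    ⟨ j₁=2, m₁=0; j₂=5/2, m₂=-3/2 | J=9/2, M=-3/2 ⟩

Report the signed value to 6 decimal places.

j₁+j₂−J=0  J+j₁−j₂=4  J−j₁+j₂=5  j₁+j₂+J+1=10
(j₁±m₁, j₂±m₂, J±M) = (2,2,1,4,3,6)
P² = 23040/7
sum k=0..0:
  [0] +1/96 = 1/96
S = 1/96
C² = P²·S² = 5/14 ; C = +0.597614

+√(5/14) = +0.597614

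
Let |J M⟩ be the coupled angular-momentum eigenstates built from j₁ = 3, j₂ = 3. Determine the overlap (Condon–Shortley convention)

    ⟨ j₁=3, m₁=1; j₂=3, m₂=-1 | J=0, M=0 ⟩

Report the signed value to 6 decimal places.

√[1·6!0!0!/7! · 4!2!2!4!0!0!] = √(2304/7)
  +(−1)^2/∏(2,4,0,0,0,0)! = 1/48  (running 1/48)
⟨..|..⟩ = √(2304/7)·(1/48) = +0.377964

+0.377964  (= +√(1/7))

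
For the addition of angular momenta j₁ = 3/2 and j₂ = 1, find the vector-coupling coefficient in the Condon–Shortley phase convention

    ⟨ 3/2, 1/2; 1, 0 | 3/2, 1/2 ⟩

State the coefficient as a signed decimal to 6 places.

triangle: 1!*2!*1!/5! = 2/120
(j±m)!: 2!*1!*1!*1!*2!*1! = 4
prefactor² = (2J+1)*Δ*N² = 4/15
  k=0: +1/(0!*1!*1!*1!*1!*0!) = 1
  k=1: −1/(1!*0!*0!*0!*2!*1!) = -1/2
Σ = 1/2  ⇒  CG² = 4/15*1/2² = 1/15
CG = +√(1/15) = +0.258199

+√(1/15) = +0.258199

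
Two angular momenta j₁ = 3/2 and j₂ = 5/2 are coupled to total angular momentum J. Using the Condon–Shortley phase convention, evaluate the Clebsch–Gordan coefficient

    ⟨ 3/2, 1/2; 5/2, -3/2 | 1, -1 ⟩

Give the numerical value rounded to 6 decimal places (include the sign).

√[3·3!0!2!/6! · 2!1!1!4!0!2!] = √(24/5)
  +(−1)^1/∏(1,2,0,0,0,2)! = -1/4  (running -1/4)
⟨..|..⟩ = √(24/5)·(-1/4) = -0.547723

−√(3/10) ≈ -0.547723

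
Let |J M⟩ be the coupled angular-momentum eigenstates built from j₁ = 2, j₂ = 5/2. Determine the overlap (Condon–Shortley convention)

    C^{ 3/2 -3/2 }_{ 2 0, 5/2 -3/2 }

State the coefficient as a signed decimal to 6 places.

√[4·3!1!2!/7! · 2!2!1!4!0!3!] = √(192/35)
  +(−1)^1/∏(1,2,1,0,0,2)! = -1/4  (running -1/4)
⟨..|..⟩ = √(192/35)·(-1/4) = -0.585540

−√(12/35) = -0.585540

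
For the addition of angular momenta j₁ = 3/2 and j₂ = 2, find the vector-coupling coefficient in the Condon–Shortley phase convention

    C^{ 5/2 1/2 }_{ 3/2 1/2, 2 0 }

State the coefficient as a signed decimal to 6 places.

+0.292770  (= +√(3/35))

√[6·1!2!3!/7! · 2!1!2!2!3!2!] = √(48/35)
  +(−1)^0/∏(0,1,1,2,1,1)! = 1/2  (running 1/2)
  +(−1)^1/∏(1,0,0,1,2,2)! = -1/4  (running 1/4)
⟨..|..⟩ = √(48/35)·(1/4) = +0.292770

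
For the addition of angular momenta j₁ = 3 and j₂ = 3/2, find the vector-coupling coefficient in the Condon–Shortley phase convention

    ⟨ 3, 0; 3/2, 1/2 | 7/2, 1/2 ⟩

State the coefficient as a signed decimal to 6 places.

triangle: 1!×5!×2!/9! = 240/362880
(j±m)!: 3!×3!×2!×1!×4!×3! = 10368
prefactor² = (2J+1)×Δ×N² = 384/7
  k=0: +1/(0!×1!×3!×2!×2!×0!) = 1/24
  k=1: −1/(1!×0!×2!×1!×3!×1!) = -1/12
Σ = -1/24  ⇒  CG² = 384/7×(-1/24)² = 2/21
CG = −√(2/21) = -0.308607

-0.308607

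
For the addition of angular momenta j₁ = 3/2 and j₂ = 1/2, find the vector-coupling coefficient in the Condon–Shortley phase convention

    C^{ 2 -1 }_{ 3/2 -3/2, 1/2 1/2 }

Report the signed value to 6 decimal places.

+√(1/4) = +0.500000

j₁+j₂−J=0  J+j₁−j₂=3  J−j₁+j₂=1  j₁+j₂+J+1=5
(j₁±m₁, j₂±m₂, J±M) = (0,3,1,0,1,3)
P² = 9
sum k=0..0:
  [0] +1/6 = 1/6
S = 1/6
C² = P²·S² = 1/4 ; C = +0.500000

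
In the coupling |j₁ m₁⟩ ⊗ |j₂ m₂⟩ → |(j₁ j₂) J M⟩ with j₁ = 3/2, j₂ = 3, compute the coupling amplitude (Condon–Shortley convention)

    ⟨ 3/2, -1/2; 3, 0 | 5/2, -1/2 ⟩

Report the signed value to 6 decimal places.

−√(6/35) ≈ -0.414039

triangle: 2!×1!×4!/8! = 48/40320
(j±m)!: 1!×2!×3!×3!×2!×3! = 864
prefactor² = (2J+1)×Δ×N² = 216/35
  k=1: −1/(1!×1!×1!×2!×0!×2!) = -1/4
  k=2: +1/(2!×0!×0!×1!×1!×3!) = 1/12
Σ = -1/6  ⇒  CG² = 216/35×(-1/6)² = 6/35
CG = −√(6/35) = -0.414039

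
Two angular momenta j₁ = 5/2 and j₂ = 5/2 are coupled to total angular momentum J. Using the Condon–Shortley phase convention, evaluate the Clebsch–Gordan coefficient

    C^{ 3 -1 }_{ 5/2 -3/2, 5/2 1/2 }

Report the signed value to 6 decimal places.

+0.182574  (= +√(1/30))

j₁+j₂−J=2  J+j₁−j₂=3  J−j₁+j₂=3  j₁+j₂+J+1=9
(j₁±m₁, j₂±m₂, J±M) = (1,4,3,2,2,4)
P² = 96/5
sum k=1..2:
  [1] −1/12 = -1/12
  [2] +1/8 = 1/8
S = 1/24
C² = P²·S² = 1/30 ; C = +0.182574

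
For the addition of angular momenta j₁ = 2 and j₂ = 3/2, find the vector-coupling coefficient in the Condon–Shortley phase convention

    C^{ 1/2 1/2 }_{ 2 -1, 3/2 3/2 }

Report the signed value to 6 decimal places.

√[2·3!1!0!/5! · 1!3!3!0!1!0!] = √(18/5)
  +(−1)^3/∏(3,0,0,0,1,0)! = -1/6  (running -1/6)
⟨..|..⟩ = √(18/5)·(-1/6) = -0.316228

−√(1/10) ≈ -0.316228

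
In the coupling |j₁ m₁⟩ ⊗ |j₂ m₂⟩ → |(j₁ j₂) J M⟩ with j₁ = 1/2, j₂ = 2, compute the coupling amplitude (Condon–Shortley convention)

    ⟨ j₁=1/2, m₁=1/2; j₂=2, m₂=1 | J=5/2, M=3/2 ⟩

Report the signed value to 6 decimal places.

+√(4/5) ≈ +0.894427

j₁+j₂−J=0  J+j₁−j₂=1  J−j₁+j₂=4  j₁+j₂+J+1=6
(j₁±m₁, j₂±m₂, J±M) = (1,0,3,1,4,1)
P² = 144/5
sum k=0..0:
  [0] +1/6 = 1/6
S = 1/6
C² = P²·S² = 4/5 ; C = +0.894427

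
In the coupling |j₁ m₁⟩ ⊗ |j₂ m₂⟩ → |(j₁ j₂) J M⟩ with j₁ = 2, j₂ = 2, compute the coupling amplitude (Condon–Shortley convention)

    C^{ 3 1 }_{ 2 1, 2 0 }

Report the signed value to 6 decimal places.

+√(1/5) ≈ +0.447214

triangle: 1!·3!·3!/8! = 36/40320
(j±m)!: 3!·1!·2!·2!·4!·2! = 1152
prefactor² = (2J+1)·Δ·N² = 36/5
  k=0: +1/(0!·1!·1!·2!·2!·1!) = 1/4
  k=1: −1/(1!·0!·0!·1!·3!·2!) = -1/12
Σ = 1/6  ⇒  CG² = 36/5·1/6² = 1/5
CG = +√(1/5) = +0.447214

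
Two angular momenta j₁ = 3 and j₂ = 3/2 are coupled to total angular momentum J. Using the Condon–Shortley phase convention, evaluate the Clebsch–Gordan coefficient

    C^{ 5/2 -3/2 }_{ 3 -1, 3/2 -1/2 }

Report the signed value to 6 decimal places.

−√(7/20) ≈ -0.591608

triangle: 2!×4!×1!/8! = 48/40320
(j±m)!: 2!×4!×1!×2!×1!×4! = 2304
prefactor² = (2J+1)×Δ×N² = 576/35
  k=0: +1/(0!×2!×4!×1!×0!×0!) = 1/48
  k=1: −1/(1!×1!×3!×0!×1!×1!) = -1/6
Σ = -7/48  ⇒  CG² = 576/35×(-7/48)² = 7/20
CG = −√(7/20) = -0.591608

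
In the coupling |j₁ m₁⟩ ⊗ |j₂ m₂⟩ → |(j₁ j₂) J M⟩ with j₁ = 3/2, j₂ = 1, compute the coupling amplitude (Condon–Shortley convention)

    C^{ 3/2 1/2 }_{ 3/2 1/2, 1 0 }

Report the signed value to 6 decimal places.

+0.258199  (= +√(1/15))

j₁+j₂−J=1  J+j₁−j₂=2  J−j₁+j₂=1  j₁+j₂+J+1=5
(j₁±m₁, j₂±m₂, J±M) = (2,1,1,1,2,1)
P² = 4/15
sum k=0..1:
  [0] +1/1 = 1
  [1] −1/2 = -1/2
S = 1/2
C² = P²·S² = 1/15 ; C = +0.258199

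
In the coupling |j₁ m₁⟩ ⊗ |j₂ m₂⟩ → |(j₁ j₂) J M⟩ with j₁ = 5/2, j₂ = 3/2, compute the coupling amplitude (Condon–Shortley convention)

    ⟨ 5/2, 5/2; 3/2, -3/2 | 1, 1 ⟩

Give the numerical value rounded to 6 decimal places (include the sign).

√[3·3!2!0!/6! · 5!0!0!3!2!0!] = √(72)
  +(−1)^0/∏(0,3,0,0,2,0)! = 1/12  (running 1/12)
⟨..|..⟩ = √(72)·(1/12) = +0.707107

+0.707107  (= +√(1/2))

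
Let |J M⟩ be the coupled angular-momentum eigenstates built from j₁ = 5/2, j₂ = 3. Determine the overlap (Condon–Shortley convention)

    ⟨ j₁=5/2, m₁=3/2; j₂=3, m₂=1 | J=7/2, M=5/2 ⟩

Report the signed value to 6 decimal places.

-0.398410  (= −√(10/63))

√[8·2!3!4!/10! · 4!1!4!2!6!1!] = √(18432/35)
  +(−1)^0/∏(0,2,1,4,2,0)! = 1/96  (running 1/96)
  +(−1)^1/∏(1,1,0,3,3,1)! = -1/36  (running -5/288)
⟨..|..⟩ = √(18432/35)·(-5/288) = -0.398410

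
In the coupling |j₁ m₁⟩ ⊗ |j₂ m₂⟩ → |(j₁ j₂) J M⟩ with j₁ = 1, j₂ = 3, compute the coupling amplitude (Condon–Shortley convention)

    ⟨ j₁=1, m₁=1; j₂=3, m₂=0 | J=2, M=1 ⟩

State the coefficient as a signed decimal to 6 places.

j₁+j₂−J=2  J+j₁−j₂=0  J−j₁+j₂=4  j₁+j₂+J+1=7
(j₁±m₁, j₂±m₂, J±M) = (2,0,3,3,3,1)
P² = 144/7
sum k=0..0:
  [0] +1/12 = 1/12
S = 1/12
C² = P²·S² = 1/7 ; C = +0.377964

+0.377964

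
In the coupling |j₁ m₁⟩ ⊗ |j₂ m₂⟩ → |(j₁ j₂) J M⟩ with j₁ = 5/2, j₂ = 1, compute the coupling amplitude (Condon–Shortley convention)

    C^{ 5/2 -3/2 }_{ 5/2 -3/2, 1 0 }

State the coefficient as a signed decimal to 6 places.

-0.507093

√[6·1!4!1!/7! · 1!4!1!1!1!4!] = √(576/35)
  +(−1)^0/∏(0,1,4,1,0,0)! = 1/24  (running 1/24)
  +(−1)^1/∏(1,0,3,0,1,1)! = -1/6  (running -1/8)
⟨..|..⟩ = √(576/35)·(-1/8) = -0.507093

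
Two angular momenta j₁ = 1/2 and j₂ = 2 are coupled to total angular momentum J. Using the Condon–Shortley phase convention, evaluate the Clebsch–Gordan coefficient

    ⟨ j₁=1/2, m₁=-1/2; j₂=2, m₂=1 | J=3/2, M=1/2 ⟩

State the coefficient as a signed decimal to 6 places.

√[4·1!0!3!/5! · 0!1!3!1!2!1!] = √(12/5)
  +(−1)^1/∏(1,0,0,2,0,1)! = -1/2  (running -1/2)
⟨..|..⟩ = √(12/5)·(-1/2) = -0.774597

−√(3/5) = -0.774597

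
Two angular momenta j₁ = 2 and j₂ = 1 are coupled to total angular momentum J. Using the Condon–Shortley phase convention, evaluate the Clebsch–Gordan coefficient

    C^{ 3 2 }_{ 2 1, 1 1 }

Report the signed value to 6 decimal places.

√[7·0!4!2!/7! · 3!1!2!0!5!1!] = √(96)
  +(−1)^0/∏(0,0,1,2,3,0)! = 1/12  (running 1/12)
⟨..|..⟩ = √(96)·(1/12) = +0.816497

+√(2/3) ≈ +0.816497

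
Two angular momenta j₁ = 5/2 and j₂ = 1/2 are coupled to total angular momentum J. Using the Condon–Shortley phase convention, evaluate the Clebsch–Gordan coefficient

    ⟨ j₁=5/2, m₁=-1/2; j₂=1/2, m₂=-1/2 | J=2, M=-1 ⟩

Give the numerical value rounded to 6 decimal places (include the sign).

j₁+j₂−J=1  J+j₁−j₂=4  J−j₁+j₂=0  j₁+j₂+J+1=6
(j₁±m₁, j₂±m₂, J±M) = (2,3,0,1,1,3)
P² = 12
sum k=0..0:
  [0] +1/6 = 1/6
S = 1/6
C² = P²·S² = 1/3 ; C = +0.577350

+0.577350  (= +√(1/3))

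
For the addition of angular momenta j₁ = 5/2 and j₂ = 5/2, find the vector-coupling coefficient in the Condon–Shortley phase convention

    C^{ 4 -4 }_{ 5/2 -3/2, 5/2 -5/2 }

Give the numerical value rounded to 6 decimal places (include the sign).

j₁+j₂−J=1  J+j₁−j₂=4  J−j₁+j₂=4  j₁+j₂+J+1=10
(j₁±m₁, j₂±m₂, J±M) = (1,4,0,5,0,8)
P² = 165888
sum k=0..0:
  [0] +1/576 = 1/576
S = 1/576
C² = P²·S² = 1/2 ; C = +0.707107

+0.707107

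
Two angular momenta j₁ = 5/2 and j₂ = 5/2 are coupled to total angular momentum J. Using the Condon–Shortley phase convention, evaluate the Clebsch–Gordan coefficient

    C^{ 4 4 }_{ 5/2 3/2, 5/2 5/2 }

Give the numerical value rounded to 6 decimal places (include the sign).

j₁+j₂−J=1  J+j₁−j₂=4  J−j₁+j₂=4  j₁+j₂+J+1=10
(j₁±m₁, j₂±m₂, J±M) = (4,1,5,0,8,0)
P² = 165888
sum k=1..1:
  [1] −1/576 = -1/576
S = -1/576
C² = P²·S² = 1/2 ; C = -0.707107

-0.707107  (= −√(1/2))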